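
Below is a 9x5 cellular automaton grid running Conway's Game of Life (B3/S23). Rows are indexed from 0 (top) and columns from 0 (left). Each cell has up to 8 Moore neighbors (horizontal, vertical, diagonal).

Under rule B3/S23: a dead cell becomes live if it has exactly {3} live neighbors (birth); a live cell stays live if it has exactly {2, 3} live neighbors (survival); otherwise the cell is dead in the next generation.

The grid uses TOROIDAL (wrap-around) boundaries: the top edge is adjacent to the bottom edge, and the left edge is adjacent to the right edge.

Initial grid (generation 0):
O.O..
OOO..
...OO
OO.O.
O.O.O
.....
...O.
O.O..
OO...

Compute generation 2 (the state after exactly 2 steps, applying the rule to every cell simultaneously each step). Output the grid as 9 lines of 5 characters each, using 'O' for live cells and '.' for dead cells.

Answer: ..O.O
.OO.O
.OO..
OO...
OOO..
O.O..
O....
O...O
..O..

Derivation:
Simulating step by step:
Generation 0 (given above): 18 live cells
Generation 1: 18 live cells
..O.O
O.O..
...O.
.O...
O.OOO
...OO
.....
O.O.O
O.O.O
Generation 2: 18 live cells
(generation 2 grid is the final answer)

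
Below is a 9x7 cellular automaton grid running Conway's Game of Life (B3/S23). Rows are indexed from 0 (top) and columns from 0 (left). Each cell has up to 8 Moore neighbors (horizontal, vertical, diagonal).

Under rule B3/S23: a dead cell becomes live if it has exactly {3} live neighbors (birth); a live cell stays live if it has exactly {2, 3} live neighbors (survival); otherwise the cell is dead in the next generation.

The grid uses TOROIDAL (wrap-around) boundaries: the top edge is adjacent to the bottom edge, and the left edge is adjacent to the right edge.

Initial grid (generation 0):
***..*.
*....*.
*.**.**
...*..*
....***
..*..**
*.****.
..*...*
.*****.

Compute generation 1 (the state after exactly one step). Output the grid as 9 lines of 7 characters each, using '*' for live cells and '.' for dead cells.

Simulating step by step:
Generation 0 (given above): 31 live cells
Generation 1: 24 live cells
(generation 1 grid is the final answer)

Answer: *....*.
...*.*.
****.*.
..**...
*..**..
***....
*.*.*..
*.....*
....**.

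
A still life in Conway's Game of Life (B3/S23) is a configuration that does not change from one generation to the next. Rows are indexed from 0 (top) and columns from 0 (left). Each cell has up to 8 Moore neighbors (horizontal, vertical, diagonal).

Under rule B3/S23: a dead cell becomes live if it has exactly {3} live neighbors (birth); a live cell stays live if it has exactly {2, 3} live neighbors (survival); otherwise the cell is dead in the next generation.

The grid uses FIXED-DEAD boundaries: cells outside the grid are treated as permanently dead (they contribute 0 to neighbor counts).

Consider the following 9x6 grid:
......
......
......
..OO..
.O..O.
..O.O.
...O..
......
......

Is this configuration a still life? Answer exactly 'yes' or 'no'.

Answer: yes

Derivation:
Compute generation 1 and compare to generation 0 (given above):
Generation 1:
......
......
......
..OO..
.O..O.
..O.O.
...O..
......
......
The grids are IDENTICAL -> still life.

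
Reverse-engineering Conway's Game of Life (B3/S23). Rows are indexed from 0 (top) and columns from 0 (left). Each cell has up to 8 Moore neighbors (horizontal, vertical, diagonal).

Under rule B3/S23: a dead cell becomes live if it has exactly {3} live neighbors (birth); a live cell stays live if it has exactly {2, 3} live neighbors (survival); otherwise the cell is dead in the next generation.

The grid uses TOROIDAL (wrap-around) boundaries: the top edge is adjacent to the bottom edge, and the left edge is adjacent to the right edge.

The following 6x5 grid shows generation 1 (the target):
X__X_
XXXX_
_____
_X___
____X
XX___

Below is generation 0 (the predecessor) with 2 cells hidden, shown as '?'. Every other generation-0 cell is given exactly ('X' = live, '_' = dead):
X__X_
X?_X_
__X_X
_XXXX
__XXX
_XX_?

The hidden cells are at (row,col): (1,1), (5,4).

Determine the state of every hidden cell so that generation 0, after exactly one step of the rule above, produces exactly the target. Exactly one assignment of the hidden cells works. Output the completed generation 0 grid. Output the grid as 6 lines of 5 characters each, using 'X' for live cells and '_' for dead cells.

Answer: X__X_
X__X_
__X_X
_XXXX
__XXX
_XX__

Derivation:
Hidden generation-0 cells (in order): (1,1), (5,4).
A hidden cell only influences target cells in its own 3x3 neighborhood. Try each of the 2^2 = 4 assignments, step the completed generation 0 forward once under B3/S23, and compare with the target:
  (1,1)=_ (5,4)=_ -> step reproduces the target at every cell -> ACCEPT
  (1,1)=_ (5,4)=X -> step gives (4,4)='_' but target has 'X' -> reject
  (1,1)=X (5,4)=_ -> step gives (1,2)='_' but target has 'X' -> reject
  (1,1)=X (5,4)=X -> step gives (0,0)='_' but target has 'X' -> reject
Unique solution: (1,1)=dead, (5,4)=dead.
Check: live-neighbor counts of every cell in the completed generation 0:
24424
23335
44464
43574
45663
33454
Applying B3/S23 to generation 0 with these counts gives:
X__X_
XXXX_
_____
_X___
____X
XX___
which matches the target exactly.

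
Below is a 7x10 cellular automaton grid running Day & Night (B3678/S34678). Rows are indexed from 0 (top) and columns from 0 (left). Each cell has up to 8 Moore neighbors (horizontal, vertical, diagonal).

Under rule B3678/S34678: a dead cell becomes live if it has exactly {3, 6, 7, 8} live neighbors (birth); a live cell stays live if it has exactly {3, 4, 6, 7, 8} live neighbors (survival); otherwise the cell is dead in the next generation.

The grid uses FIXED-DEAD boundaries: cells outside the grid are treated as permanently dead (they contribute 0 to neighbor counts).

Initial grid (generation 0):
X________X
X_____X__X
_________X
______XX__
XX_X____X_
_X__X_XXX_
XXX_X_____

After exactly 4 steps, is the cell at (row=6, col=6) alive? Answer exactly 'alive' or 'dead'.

Simulating step by step:
Generation 0 (given above): 21 live cells
Generation 1: 15 live cells
__________
________X_
______XXX_
________X_
__X__X_XX_
_____X_X__
_X_X_X_X__
Generation 2: 12 live cells
__________
__________
_______XXX
_______XXX
_______XX_
__X___XX__
____X_____
Generation 3: 9 live cells
__________
________X_
_______X_X
______X_XX
_________X
_______XX_
__________
Generation 4: 6 live cells
__________
__________
_______X_X
_______XXX
_________X
__________
__________

Cell (6,6) at generation 4: 0 -> dead

Answer: dead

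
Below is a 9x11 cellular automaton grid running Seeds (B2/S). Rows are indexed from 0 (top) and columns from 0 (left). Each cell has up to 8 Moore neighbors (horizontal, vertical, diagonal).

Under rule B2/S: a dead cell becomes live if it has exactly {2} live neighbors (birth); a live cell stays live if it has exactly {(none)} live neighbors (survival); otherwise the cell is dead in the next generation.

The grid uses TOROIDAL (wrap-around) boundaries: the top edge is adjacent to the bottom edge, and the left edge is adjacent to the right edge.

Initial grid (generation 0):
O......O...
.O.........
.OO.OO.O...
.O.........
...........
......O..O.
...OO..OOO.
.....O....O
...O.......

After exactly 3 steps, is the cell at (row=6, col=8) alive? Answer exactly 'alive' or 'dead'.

Simulating step by step:
Generation 0 (given above): 19 live cells
Generation 1: 25 live cells
.OO........
...OOO.OO..
...O..O....
O..OOOO....
...........
...OOO....O
...........
..O...OO...
O...O.O...O
Generation 2: 16 live cells
........OOO
.O.........
........O..
..O....O...
O.O.......O
...........
..O....O...
OO.O......O
...........
Generation 3: 22 live cells
O..........
O......O..O
.OO....O...
O..O....OOO
...O.......
O.OO......O
...O......O
...........
.OO.....O..

Cell (6,8) at generation 3: 0 -> dead

Answer: dead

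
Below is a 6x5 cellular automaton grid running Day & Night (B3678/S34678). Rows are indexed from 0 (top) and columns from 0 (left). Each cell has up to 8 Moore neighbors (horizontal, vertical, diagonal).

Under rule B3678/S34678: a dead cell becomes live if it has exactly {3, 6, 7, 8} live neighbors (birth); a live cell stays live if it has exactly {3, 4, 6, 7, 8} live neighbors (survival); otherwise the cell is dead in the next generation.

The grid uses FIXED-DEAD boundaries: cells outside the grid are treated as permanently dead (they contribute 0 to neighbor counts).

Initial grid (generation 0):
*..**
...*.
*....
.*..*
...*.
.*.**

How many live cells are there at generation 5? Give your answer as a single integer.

Simulating step by step:
Generation 0 (given above): 11 live cells
Generation 1: 3 live cells
.....
....*
.....
.....
...*.
..*..
Generation 2: 0 live cells
.....
.....
.....
.....
.....
.....
Generation 3: 0 live cells
.....
.....
.....
.....
.....
.....
Generation 4: 0 live cells
.....
.....
.....
.....
.....
.....
Generation 5: 0 live cells
.....
.....
.....
.....
.....
.....
Population at generation 5: 0

Answer: 0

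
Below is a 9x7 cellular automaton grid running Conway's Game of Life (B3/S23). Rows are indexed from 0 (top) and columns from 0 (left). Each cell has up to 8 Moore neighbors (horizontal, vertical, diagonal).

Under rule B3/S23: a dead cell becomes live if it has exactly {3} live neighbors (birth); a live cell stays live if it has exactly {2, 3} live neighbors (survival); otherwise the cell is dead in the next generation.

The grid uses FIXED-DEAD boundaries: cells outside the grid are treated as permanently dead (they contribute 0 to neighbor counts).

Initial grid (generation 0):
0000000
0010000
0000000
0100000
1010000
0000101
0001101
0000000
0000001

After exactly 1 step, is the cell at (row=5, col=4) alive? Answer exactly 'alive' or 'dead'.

Answer: alive

Derivation:
Simulating step by step:
Generation 0 (given above): 10 live cells
Generation 1: 6 live cells
0000000
0000000
0000000
0100000
0100000
0000100
0001100
0000010
0000000

Cell (5,4) at generation 1: 1 -> alive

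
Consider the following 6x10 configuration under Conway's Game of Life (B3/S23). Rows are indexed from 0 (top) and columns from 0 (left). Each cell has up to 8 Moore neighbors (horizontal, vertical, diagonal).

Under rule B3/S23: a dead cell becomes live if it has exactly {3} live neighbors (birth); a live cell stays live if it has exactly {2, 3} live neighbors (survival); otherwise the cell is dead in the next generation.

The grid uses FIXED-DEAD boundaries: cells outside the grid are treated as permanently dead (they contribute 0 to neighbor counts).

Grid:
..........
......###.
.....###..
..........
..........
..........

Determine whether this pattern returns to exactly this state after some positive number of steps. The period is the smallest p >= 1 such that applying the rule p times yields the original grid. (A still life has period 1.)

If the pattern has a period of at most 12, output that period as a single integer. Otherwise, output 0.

Answer: 2

Derivation:
Simulating and comparing each generation to the original:
Gen 0 (original, given above): 6 live cells
Gen 1: 6 live cells, differs from original
Gen 2: 6 live cells, MATCHES original -> period = 2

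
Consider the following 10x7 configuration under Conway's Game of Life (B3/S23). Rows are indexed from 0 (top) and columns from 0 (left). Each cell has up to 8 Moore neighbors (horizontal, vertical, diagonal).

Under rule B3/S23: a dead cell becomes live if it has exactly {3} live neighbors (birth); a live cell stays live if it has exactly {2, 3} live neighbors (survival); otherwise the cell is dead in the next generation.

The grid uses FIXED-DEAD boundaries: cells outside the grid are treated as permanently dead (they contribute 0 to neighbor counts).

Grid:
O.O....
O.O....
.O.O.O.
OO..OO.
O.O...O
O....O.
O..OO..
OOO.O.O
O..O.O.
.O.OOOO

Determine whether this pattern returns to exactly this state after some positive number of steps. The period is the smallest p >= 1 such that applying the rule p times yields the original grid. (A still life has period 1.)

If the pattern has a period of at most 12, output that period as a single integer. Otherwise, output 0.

Simulating and comparing each generation to the original:
Gen 0 (original, given above): 32 live cells
Gen 1: 28 live cells, differs from original
Gen 2: 20 live cells, differs from original
Gen 3: 23 live cells, differs from original
Gen 4: 19 live cells, differs from original
Gen 5: 24 live cells, differs from original
Gen 6: 14 live cells, differs from original
Gen 7: 18 live cells, differs from original
Gen 8: 11 live cells, differs from original
Gen 9: 12 live cells, differs from original
Gen 10: 12 live cells, differs from original
Gen 11: 13 live cells, differs from original
Gen 12: 9 live cells, differs from original
No period found within 12 steps.

Answer: 0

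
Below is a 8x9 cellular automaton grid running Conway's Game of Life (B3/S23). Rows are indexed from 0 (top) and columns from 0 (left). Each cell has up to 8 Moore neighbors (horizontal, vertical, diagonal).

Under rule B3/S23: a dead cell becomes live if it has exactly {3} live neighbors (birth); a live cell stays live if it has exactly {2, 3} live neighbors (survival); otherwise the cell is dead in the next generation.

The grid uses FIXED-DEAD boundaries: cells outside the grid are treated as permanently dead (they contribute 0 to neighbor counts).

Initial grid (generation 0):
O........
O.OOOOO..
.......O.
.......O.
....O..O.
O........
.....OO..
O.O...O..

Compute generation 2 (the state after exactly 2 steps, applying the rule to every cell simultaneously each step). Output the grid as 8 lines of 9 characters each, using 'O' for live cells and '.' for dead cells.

Simulating step by step:
Generation 0 (given above): 17 live cells
Generation 1: 23 live cells
.O.OOO...
.O.OOOO..
...OOO.O.
......OOO
.........
.....OO..
.O...OO..
.....OO..
Generation 2: 17 live cells
(generation 2 grid is the final answer)

Answer: ...O..O..
.........
..OO....O
....OOOOO
.....O...
.....OO..
....O..O.
.....OO..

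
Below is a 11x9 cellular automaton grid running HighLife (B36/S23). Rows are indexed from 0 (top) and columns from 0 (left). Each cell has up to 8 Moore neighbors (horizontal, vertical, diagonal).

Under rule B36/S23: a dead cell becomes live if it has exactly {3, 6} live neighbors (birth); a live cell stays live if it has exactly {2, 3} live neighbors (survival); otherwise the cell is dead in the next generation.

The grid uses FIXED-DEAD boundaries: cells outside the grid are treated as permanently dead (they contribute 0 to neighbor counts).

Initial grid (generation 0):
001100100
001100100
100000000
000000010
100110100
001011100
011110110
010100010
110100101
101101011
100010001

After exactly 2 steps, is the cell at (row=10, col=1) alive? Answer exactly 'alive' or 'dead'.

Answer: alive

Derivation:
Simulating step by step:
Generation 0 (given above): 39 live cells
Generation 1: 29 live cells
001100000
011100000
000000000
000000000
000110110
000000000
010000010
000001001
101100101
101101101
010110011
Generation 2: 27 live cells
010100000
010100000
001000000
000000000
000000000
000000110
000000000
011000101
001100101
100001111
010111111

Cell (10,1) at generation 2: 1 -> alive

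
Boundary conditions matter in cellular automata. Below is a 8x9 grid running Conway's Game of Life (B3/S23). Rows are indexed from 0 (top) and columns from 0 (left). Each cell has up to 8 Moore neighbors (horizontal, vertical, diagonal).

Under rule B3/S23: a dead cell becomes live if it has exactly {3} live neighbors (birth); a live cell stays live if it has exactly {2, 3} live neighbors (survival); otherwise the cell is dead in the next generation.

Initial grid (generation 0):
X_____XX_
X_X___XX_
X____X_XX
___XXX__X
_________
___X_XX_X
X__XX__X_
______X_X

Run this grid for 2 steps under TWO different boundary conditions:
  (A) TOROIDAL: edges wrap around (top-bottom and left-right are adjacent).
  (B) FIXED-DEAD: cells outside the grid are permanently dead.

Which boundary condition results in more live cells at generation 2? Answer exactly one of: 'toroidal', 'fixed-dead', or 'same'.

Answer: toroidal

Derivation:
Under TOROIDAL boundary, generation 2:
XX__XX__X
__X__XX_X
_X_____X_
XXXX_____
X__X_____
__XX_X__X
X__X_____
X____XX_X
Population = 27

Under FIXED-DEAD boundary, generation 2:
______X__
XXX_XX_X_
________X
__XX____X
___X_____
__XX_X__X
___XXX__X
_________
Population = 20

Comparison: toroidal=27, fixed-dead=20 -> toroidal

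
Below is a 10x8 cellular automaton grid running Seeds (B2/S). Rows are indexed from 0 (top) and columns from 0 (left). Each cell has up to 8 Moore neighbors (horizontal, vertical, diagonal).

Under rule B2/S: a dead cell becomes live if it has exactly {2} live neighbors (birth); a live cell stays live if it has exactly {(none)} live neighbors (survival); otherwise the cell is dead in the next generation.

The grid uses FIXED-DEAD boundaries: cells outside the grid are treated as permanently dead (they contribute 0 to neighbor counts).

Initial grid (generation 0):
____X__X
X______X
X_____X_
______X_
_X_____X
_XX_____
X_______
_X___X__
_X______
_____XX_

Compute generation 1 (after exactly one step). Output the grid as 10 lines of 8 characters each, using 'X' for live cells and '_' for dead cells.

Simulating step by step:
Generation 0 (given above): 17 live cells
Generation 1: 14 live cells
(generation 1 grid is the final answer)

Answer: ______X_
_X___X__
_X___X__
XX___X__
X_____X_
________
________
__X_____
X_X_X___
________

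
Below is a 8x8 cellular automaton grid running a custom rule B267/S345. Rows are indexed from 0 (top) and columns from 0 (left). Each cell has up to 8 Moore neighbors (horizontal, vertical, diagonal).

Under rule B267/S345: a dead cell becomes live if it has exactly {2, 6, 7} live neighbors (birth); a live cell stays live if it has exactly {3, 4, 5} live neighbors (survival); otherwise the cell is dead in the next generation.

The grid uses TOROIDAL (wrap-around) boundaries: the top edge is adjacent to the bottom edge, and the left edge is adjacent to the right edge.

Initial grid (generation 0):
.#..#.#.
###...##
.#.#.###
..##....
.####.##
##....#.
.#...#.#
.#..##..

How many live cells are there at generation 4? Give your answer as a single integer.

Simulating step by step:
Generation 0 (given above): 30 live cells
Generation 1: 26 live cells
.#....#.
###...##
.###..##
...#....
.###...#
##....#.
.#...#..
...###.#
Generation 2: 30 live cells
.#....#.
###...##
.#######
..##....
.##.#.#.
##.###..
...#.#..
.#..##..
Generation 3: 32 live cells
.#.##.#.
###...##
.#.#####
........
.####..#
.#.###.#
...###..
#..###..
Generation 4: 27 live cells
.#.##.#.
###..###
.#...###
........
..###...
..#..#..
.#.#.#.#
.#.#.#.#
Population at generation 4: 27

Answer: 27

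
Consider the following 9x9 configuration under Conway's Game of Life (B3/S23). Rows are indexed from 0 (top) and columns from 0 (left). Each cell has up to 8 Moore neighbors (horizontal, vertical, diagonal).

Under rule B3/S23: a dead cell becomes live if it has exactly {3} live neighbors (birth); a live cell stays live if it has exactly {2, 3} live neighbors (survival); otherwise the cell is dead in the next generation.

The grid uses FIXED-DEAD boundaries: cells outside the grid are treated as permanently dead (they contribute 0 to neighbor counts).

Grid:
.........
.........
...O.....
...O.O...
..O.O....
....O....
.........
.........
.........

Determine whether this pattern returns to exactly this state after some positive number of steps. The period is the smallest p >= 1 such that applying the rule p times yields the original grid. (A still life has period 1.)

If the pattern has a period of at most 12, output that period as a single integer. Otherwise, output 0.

Answer: 2

Derivation:
Simulating and comparing each generation to the original:
Gen 0 (original, given above): 6 live cells
Gen 1: 6 live cells, differs from original
Gen 2: 6 live cells, MATCHES original -> period = 2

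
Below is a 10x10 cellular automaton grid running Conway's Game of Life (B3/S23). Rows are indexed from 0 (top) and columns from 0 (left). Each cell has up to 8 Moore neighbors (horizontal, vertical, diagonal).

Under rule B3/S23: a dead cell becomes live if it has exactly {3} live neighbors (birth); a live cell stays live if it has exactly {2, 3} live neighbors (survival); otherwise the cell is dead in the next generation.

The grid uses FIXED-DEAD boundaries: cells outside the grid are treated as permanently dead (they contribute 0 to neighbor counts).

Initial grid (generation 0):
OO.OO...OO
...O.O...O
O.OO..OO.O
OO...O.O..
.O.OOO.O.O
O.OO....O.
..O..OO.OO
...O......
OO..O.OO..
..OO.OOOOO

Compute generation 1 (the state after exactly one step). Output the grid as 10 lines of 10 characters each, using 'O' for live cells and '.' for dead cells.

Simulating step by step:
Generation 0 (given above): 47 live cells
Generation 1: 40 live cells
(generation 1 grid is the final answer)

Answer: ..OOO...OO
O....OOO.O
O.OO.O.O..
O....O.O..
...O.O.O..
..........
.OO.O..OOO
.OOOO...O.
.O..O.....
.OOOOO..O.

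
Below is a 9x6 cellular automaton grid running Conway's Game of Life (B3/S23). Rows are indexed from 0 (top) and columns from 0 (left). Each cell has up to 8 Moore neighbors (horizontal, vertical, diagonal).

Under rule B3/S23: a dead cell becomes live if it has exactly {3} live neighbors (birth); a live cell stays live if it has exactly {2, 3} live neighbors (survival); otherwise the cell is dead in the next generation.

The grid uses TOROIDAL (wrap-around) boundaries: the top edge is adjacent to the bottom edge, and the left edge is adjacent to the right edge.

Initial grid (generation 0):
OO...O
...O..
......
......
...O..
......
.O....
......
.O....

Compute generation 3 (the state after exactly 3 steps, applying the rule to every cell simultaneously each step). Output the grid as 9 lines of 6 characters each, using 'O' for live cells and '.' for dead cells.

Simulating step by step:
Generation 0 (given above): 7 live cells
Generation 1: 5 live cells
OOO...
O.....
......
......
......
......
......
......
.O....
Generation 2: 6 live cells
O.O...
O.....
......
......
......
......
......
......
OOO...
Generation 3: 7 live cells
(generation 3 grid is the final answer)

Answer: O.O..O
.O....
......
......
......
......
......
.O....
O.O...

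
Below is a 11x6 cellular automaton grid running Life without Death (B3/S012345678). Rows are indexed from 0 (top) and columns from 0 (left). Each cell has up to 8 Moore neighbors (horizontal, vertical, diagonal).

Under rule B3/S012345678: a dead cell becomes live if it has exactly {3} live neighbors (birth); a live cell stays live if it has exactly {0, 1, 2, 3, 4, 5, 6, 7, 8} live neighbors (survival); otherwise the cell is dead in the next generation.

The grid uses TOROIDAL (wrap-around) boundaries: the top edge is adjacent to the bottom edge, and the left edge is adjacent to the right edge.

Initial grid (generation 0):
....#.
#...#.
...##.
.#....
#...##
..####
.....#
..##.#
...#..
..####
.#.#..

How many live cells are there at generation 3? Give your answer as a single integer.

Simulating step by step:
Generation 0 (given above): 24 live cells
Generation 1: 34 live cells
...###
#...#.
...###
##.#..
###.##
..####
#....#
..##.#
...#.#
..####
.#.#.#
Generation 2: 39 live cells
..####
#...#.
.#####
##.#..
###.##
..####
##...#
..##.#
#..#.#
..####
.#.#.#
Generation 3: 42 live cells
.#####
#...#.
.#####
##.#..
###.##
..####
##...#
..##.#
##.#.#
.#####
.#.#.#
Population at generation 3: 42

Answer: 42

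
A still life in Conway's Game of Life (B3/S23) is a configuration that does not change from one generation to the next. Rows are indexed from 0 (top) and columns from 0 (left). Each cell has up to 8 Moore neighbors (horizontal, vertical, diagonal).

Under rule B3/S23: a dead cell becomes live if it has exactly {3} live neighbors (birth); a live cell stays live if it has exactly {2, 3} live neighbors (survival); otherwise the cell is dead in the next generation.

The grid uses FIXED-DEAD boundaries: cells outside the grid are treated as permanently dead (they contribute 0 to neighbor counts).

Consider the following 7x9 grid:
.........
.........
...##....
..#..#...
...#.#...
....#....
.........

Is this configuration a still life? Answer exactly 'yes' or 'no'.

Answer: yes

Derivation:
Compute generation 1 and compare to generation 0 (given above):
Generation 1:
.........
.........
...##....
..#..#...
...#.#...
....#....
.........
The grids are IDENTICAL -> still life.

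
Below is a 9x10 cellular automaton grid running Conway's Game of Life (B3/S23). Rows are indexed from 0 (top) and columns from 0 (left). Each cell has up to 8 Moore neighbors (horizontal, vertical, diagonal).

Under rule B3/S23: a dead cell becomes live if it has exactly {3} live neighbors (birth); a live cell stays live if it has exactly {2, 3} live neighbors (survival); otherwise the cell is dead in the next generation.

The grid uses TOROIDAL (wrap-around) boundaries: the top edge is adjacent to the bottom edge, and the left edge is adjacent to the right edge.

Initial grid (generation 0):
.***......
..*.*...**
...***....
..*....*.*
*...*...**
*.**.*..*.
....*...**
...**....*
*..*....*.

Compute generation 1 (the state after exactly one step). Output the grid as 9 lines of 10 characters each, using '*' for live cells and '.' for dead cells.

Answer: **..*...*.
.*...*....
..*.**...*
*....*...*
*.*.*..*..
**.*.*.*..
*.*..*..*.
*..**.....
**.......*

Derivation:
Simulating step by step:
Generation 0 (given above): 31 live cells
Generation 1: 32 live cells
(generation 1 grid is the final answer)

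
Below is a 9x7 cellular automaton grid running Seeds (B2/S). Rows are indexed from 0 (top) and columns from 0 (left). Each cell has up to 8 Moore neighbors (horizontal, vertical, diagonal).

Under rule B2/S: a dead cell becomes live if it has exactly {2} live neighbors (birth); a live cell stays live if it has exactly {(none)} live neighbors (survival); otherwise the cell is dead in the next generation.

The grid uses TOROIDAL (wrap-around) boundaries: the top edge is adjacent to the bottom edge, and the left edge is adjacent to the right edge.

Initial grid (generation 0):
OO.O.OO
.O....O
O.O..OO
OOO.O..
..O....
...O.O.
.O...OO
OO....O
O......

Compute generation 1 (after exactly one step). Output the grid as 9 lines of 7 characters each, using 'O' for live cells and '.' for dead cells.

Simulating step by step:
Generation 0 (given above): 25 live cells
Generation 1: 10 live cells
(generation 1 grid is the final answer)

Answer: ....O..
...O...
....O..
.......
O....OO
OO.....
.......
..O....
....O..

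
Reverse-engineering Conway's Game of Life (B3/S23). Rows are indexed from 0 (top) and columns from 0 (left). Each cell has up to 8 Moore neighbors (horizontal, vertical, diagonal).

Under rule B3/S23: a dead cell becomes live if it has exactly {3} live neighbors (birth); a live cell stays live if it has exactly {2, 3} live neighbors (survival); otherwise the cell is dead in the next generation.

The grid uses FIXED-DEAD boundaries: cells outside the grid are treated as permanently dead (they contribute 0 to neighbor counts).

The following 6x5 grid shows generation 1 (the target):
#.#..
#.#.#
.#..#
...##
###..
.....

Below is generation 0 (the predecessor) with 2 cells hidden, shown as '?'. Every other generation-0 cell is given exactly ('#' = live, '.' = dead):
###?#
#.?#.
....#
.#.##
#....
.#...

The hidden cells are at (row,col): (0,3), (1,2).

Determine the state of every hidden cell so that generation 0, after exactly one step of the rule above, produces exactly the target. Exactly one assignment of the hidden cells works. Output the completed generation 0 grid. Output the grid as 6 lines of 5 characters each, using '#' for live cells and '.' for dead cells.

Hidden generation-0 cells (in order): (0,3), (1,2).
A hidden cell only influences target cells in its own 3x3 neighborhood. Try each of the 2^2 = 4 assignments, step the completed generation 0 forward once under B3/S23, and compare with the target:
  (0,3)=. (1,2)=. -> step gives (0,1)='#' but target has '.' -> reject
  (0,3)=. (1,2)=# -> step reproduces the target at every cell -> ACCEPT
  (0,3)=# (1,2)=. -> step gives (0,1)='#' but target has '.' -> reject
  (0,3)=# (1,2)=# -> step gives (0,2)='.' but target has '#' -> reject
Unique solution: (0,3)=dead, (1,2)=live.
Check: live-neighbor counts of every cell in the completed generation 0:
24341
25343
23453
21222
23322
21100
Applying B3/S23 to generation 0 with these counts gives:
#.#..
#.#.#
.#..#
...##
###..
.....
which matches the target exactly.

Answer: ###.#
#.##.
....#
.#.##
#....
.#...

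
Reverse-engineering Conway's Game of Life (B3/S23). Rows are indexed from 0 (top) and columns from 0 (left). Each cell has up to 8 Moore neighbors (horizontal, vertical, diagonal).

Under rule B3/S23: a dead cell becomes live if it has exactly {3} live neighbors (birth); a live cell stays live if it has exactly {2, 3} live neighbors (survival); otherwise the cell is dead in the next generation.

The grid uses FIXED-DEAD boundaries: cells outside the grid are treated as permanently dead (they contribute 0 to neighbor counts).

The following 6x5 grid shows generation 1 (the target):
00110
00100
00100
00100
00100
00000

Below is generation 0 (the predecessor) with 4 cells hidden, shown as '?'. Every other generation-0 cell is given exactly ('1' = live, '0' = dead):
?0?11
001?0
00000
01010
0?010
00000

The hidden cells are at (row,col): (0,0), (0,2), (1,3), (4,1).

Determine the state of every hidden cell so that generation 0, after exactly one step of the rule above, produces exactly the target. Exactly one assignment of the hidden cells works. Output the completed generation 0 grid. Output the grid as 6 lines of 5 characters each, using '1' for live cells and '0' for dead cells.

Hidden generation-0 cells (in order): (0,0), (0,2), (1,3), (4,1).
A hidden cell only influences target cells in its own 3x3 neighborhood. Try each of the 2^4 = 16 assignments, step the completed generation 0 forward once under B3/S23, and compare with the target:
  (0,0)=0 (0,2)=0 (1,3)=0 (4,1)=0 -> step gives (0,2)='0' but target has '1' -> reject
  (0,0)=0 (0,2)=0 (1,3)=0 (4,1)=1 -> step gives (0,2)='0' but target has '1' -> reject
  (0,0)=0 (0,2)=0 (1,3)=1 (4,1)=0 -> step gives (0,4)='1' but target has '0' -> reject
  (0,0)=0 (0,2)=0 (1,3)=1 (4,1)=1 -> step gives (0,4)='1' but target has '0' -> reject
  (0,0)=0 (0,2)=1 (1,3)=0 (4,1)=0 -> step reproduces the target at every cell -> ACCEPT
  (0,0)=0 (0,2)=1 (1,3)=0 (4,1)=1 -> step gives (3,2)='0' but target has '1' -> reject
  (0,0)=0 (0,2)=1 (1,3)=1 (4,1)=0 -> step gives (0,3)='0' but target has '1' -> reject
  (0,0)=0 (0,2)=1 (1,3)=1 (4,1)=1 -> step gives (0,3)='0' but target has '1' -> reject
  (0,0)=1 (0,2)=0 (1,3)=0 (4,1)=0 -> step gives (0,2)='0' but target has '1' -> reject
  (0,0)=1 (0,2)=0 (1,3)=0 (4,1)=1 -> step gives (0,2)='0' but target has '1' -> reject
  (0,0)=1 (0,2)=0 (1,3)=1 (4,1)=0 -> step gives (0,4)='1' but target has '0' -> reject
  (0,0)=1 (0,2)=0 (1,3)=1 (4,1)=1 -> step gives (0,4)='1' but target has '0' -> reject
  (0,0)=1 (0,2)=1 (1,3)=0 (4,1)=0 -> step gives (0,1)='1' but target has '0' -> reject
  (0,0)=1 (0,2)=1 (1,3)=0 (4,1)=1 -> step gives (0,1)='1' but target has '0' -> reject
  (0,0)=1 (0,2)=1 (1,3)=1 (4,1)=0 -> step gives (0,1)='1' but target has '0' -> reject
  (0,0)=1 (0,2)=1 (1,3)=1 (4,1)=1 -> step gives (0,1)='1' but target has '0' -> reject
Unique solution: (0,0)=dead, (0,2)=live, (1,3)=dead, (4,1)=dead.
Check: live-neighbor counts of every cell in the completed generation 0:
02231
02242
12321
10312
11312
00111
Applying B3/S23 to generation 0 with these counts gives:
00110
00100
00100
00100
00100
00000
which matches the target exactly.

Answer: 00111
00100
00000
01010
00010
00000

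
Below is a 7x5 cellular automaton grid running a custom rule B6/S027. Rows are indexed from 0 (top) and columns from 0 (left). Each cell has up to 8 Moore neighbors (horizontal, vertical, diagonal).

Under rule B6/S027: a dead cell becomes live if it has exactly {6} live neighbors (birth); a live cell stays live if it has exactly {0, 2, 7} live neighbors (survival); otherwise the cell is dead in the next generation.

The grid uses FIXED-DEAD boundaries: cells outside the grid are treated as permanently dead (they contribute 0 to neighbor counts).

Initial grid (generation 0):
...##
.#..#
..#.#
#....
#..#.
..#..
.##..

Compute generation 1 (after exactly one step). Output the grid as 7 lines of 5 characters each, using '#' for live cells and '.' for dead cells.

Answer: ...##
.....
.....
.....
.....
.....
.##..

Derivation:
Simulating step by step:
Generation 0 (given above): 12 live cells
Generation 1: 4 live cells
(generation 1 grid is the final answer)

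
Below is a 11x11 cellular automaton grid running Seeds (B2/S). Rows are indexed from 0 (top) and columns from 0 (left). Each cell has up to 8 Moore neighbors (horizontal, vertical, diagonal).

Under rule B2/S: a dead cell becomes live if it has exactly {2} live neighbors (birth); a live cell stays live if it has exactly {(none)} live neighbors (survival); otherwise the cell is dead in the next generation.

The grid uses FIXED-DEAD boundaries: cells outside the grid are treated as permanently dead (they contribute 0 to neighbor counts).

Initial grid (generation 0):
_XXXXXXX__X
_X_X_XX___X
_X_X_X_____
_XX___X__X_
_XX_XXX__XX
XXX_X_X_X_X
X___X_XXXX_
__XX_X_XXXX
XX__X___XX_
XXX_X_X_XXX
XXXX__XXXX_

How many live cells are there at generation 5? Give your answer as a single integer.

Answer: 12

Derivation:
Simulating step by step:
Generation 0 (given above): 68 live cells
Generation 1: 9 live cells
X________X_
_________X_
_______X_XX
_______XX__
___________
___________
___________
___________
___________
___________
____X______
Generation 2: 7 live cells
________X_X
___________
______X____
______X___X
_______XX__
___________
___________
___________
___________
___________
___________
Generation 3: 12 live cells
_________X_
_______X_X_
_____X_X___
_____X__XX_
______X__X_
_______XX__
___________
___________
___________
___________
___________
Generation 4: 12 live cells
__________X
__________X
____X_____X
____X_____X
_____X____X
______X__X_
_______XX__
___________
___________
___________
___________
Generation 5: 12 live cells
_________X_
___________
___X_X_____
___X_______
____X_X____
_____X____X
______X__X_
_______XX__
___________
___________
___________
Population at generation 5: 12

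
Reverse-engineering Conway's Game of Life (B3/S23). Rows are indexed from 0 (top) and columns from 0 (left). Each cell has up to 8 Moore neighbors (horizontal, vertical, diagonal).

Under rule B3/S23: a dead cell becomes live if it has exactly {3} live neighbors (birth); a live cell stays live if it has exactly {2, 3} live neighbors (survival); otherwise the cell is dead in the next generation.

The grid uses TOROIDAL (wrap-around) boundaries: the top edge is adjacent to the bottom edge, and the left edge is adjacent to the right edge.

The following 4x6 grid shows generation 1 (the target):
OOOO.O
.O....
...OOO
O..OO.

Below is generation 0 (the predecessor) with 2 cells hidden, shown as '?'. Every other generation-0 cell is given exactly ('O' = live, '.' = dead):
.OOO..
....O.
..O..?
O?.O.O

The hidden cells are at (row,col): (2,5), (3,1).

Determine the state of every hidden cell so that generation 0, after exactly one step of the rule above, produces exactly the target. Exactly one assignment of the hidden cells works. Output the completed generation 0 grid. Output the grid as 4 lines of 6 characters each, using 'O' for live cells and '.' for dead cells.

Answer: .OOO..
....O.
..O...
O..O.O

Derivation:
Hidden generation-0 cells (in order): (2,5), (3,1).
A hidden cell only influences target cells in its own 3x3 neighborhood. Try each of the 2^2 = 4 assignments, step the completed generation 0 forward once under B3/S23, and compare with the target:
  (2,5)=. (3,1)=. -> step reproduces the target at every cell -> ACCEPT
  (2,5)=. (3,1)=O -> step gives (0,0)='.' but target has 'O' -> reject
  (2,5)=O (3,1)=. -> step gives (1,4)='O' but target has '.' -> reject
  (2,5)=O (3,1)=O -> step gives (0,0)='.' but target has 'O' -> reject
Unique solution: (2,5)=dead, (3,1)=dead.
Check: live-neighbor counts of every cell in the completed generation 0:
323343
134411
221333
245331
Applying B3/S23 to generation 0 with these counts gives:
OOOO.O
.O....
...OOO
O..OO.
which matches the target exactly.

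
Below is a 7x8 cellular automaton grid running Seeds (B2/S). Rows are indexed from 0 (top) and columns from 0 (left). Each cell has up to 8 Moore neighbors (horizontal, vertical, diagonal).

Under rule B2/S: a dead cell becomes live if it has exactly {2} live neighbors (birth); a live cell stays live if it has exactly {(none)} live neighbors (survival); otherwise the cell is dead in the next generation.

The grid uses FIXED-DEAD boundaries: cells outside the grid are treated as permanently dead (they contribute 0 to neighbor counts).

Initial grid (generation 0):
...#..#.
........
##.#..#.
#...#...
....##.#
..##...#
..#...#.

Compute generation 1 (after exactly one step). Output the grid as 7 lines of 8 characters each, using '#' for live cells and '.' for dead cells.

Simulating step by step:
Generation 0 (given above): 16 live cells
Generation 1: 17 live cells
(generation 1 grid is the final answer)

Answer: ........
##.#####
..#.##..
..#....#
.##.....
.#......
.#.....#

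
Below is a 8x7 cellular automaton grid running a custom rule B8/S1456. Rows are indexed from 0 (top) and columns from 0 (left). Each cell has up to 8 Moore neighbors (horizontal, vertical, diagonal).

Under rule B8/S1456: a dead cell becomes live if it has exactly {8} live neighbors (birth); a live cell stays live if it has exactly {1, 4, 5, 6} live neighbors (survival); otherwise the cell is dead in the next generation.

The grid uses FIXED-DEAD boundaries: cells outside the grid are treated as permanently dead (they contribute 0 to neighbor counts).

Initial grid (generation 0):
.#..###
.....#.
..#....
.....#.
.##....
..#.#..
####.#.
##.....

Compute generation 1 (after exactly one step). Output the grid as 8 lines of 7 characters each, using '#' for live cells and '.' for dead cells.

Simulating step by step:
Generation 0 (given above): 18 live cells
Generation 1: 5 live cells
(generation 1 grid is the final answer)

Answer: .......
.......
.......
.......
.......
..#....
.##..#.
.#.....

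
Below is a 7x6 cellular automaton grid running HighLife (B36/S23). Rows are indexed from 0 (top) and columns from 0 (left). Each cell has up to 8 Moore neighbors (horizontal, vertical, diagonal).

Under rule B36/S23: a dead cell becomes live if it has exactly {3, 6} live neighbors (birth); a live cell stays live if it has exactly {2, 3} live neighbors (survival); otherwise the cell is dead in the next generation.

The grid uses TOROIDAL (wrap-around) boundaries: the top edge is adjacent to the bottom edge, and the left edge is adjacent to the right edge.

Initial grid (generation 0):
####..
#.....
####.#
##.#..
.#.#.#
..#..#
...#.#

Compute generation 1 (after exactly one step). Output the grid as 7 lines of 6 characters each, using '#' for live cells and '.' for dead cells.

Simulating step by step:
Generation 0 (given above): 20 live cells
Generation 1: 20 live cells
(generation 1 grid is the final answer)

Answer: ######
..#.#.
...###
...#..
.#.#.#
..##.#
...#.#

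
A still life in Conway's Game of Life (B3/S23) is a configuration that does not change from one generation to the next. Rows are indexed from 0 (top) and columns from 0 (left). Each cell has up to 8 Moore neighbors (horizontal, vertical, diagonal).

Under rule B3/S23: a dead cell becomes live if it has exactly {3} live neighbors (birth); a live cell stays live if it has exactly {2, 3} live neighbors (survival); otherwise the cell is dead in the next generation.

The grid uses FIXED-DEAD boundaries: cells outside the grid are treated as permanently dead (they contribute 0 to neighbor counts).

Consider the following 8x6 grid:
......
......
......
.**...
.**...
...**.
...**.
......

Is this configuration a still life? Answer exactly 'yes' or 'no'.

Answer: no

Derivation:
Compute generation 1 and compare to generation 0 (given above):
Generation 1:
......
......
......
.**...
.*....
....*.
...**.
......
Cell (4,2) differs: gen0=1 vs gen1=0 -> NOT a still life.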